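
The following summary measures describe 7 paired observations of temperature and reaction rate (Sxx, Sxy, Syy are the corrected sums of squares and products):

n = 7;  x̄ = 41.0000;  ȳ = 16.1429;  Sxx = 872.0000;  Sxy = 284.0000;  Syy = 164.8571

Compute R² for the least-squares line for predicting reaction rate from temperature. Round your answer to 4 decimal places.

R² = Sxy²/(Sxx·Syy) = (284)²/(872·164.8571) = 0.561064

0.5611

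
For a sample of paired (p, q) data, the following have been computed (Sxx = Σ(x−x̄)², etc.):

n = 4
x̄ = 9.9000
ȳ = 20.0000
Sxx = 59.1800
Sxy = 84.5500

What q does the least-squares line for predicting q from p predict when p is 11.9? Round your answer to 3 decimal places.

22.857

b = Sxy/Sxx = 84.55/59.18 = 1.428692
a = ȳ − b·x̄ = 20 − 1.428692·9.9 = 5.855948
ŷ(11.9) = a + b·11.9 = 5.855948 + 1.428692·11.9 = 22.857384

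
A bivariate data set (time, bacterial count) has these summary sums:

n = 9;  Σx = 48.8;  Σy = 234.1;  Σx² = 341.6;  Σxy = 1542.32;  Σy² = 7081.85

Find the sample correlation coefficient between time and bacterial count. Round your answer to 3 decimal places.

Sxx = Σx² − (Σx)²/n = 341.6 − 264.604444 = 76.995556
Sxy = Σxy − (Σx)(Σy)/n = 1542.32 − 1269.342222 = 272.977778
Syy = Σy² − (Σy)²/n = 7081.85 − 6089.201111 = 992.648889
r = Sxy/√(Sxx·Syy) = 272.977778/√(76429.552672) = 272.977778/276.458953 = 0.987408

0.987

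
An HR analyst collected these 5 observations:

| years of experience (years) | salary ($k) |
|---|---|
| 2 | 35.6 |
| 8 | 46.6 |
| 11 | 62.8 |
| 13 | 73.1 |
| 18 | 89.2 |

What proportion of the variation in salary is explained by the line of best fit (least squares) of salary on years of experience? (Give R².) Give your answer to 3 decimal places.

0.965

n = 5, Σx = 52, Σy = 307.3, Σxy = 3690.7, Σx² = 682, Σy² = 20683.01
Sxx = Σx² − (Σx)²/n = 682 − 540.8 = 141.2
Sxy = Σxy − (Σx)(Σy)/n = 3690.7 − 3195.92 = 494.78
Syy = Σy² − (Σy)²/n = 20683.01 − 18886.658 = 1796.352
R² = Sxy²/(Sxx·Syy) = (494.78)²/(141.2·1796.352) = 0.965157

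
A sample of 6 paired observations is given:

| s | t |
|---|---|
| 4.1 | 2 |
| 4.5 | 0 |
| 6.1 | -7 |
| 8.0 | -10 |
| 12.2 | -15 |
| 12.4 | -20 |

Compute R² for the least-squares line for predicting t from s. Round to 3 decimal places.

0.932

n = 6, Σx = 47.3, Σy = -50, Σxy = -545.5, Σx² = 440.87, Σy² = 778
Sxx = Σx² − (Σx)²/n = 440.87 − 372.881667 = 67.988333
Sxy = Σxy − (Σx)(Σy)/n = -545.5 − (-394.166667) = -151.333333
Syy = Σy² − (Σy)²/n = 778 − 416.666667 = 361.333333
R² = Sxy²/(Sxx·Syy) = (-151.333333)²/(67.988333·361.333333) = 0.932238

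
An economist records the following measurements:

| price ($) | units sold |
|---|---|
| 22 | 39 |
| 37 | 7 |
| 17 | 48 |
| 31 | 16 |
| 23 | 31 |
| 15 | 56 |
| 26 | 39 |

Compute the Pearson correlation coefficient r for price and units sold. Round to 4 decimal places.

-0.9635

n = 7, Σx = 171, Σy = 236, Σxy = 4996, Σx² = 4533, Σy² = 9748
Sxx = Σx² − (Σx)²/n = 4533 − 4177.285714 = 355.714286
Sxy = Σxy − (Σx)(Σy)/n = 4996 − 5765.142857 = -769.142857
Syy = Σy² − (Σy)²/n = 9748 − 7956.571429 = 1791.428571
r = Sxy/√(Sxx·Syy) = -769.142857/√(637236.734694) = -769.142857/798.271091 = -0.963511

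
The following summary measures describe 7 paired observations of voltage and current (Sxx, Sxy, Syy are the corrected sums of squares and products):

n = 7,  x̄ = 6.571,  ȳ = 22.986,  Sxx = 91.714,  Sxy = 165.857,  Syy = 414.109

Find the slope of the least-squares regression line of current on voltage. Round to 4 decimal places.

b = Sxy/Sxx = 165.857/91.714 = 1.808415

1.8084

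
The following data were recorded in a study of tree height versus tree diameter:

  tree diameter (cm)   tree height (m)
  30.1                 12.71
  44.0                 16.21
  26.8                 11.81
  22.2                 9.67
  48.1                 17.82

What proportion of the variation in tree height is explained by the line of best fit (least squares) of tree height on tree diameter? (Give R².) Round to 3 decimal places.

n = 5, Σx = 171.2, Σy = 68.22, Σxy = 2484.135, Σx² = 6366.7, Σy² = 974.8456
Sxx = Σx² − (Σx)²/n = 6366.7 − 5861.888 = 504.812
Sxy = Σxy − (Σx)(Σy)/n = 2484.135 − 2335.8528 = 148.2822
Syy = Σy² − (Σy)²/n = 974.8456 − 930.79368 = 44.05192
R² = Sxy²/(Sxx·Syy) = (148.2822)²/(504.812·44.05192) = 0.988743

0.989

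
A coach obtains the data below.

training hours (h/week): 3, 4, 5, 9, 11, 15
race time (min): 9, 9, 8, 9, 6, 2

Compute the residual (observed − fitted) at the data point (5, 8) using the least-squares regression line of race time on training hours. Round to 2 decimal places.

n = 6, Σx = 47, Σy = 43, Σxy = 280, Σx² = 477
Sxx = Σx² − (Σx)²/n = 477 − 368.166667 = 108.833333
Sxy = Σxy − (Σx)(Σy)/n = 280 − 336.833333 = -56.833333
b = Sxy/Sxx = -56.833333/108.833333 = -0.522205
a = ȳ − b·x̄ = 7.166667 − (-0.522205)·7.833333 = 11.257274
ŷ(5) = 11.257274 + (-0.522205)·5 = 8.646248
residual = y − ŷ = 8 − 8.646248 = -0.646248

-0.65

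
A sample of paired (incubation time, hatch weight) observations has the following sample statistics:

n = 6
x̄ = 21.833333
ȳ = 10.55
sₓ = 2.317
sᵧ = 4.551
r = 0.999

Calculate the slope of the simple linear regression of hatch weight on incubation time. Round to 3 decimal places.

1.962

b = r · sᵧ/sₓ = 0.999 · 4.551/2.317 = 1.962214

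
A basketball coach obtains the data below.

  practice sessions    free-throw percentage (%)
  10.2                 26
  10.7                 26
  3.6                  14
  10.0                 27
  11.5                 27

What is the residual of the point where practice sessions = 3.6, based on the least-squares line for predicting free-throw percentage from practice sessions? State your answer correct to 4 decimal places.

-0.2891

n = 5, Σx = 46, Σy = 120, Σxy = 1174.3, Σx² = 463.74
Sxx = Σx² − (Σx)²/n = 463.74 − 423.2 = 40.54
Sxy = Σxy − (Σx)(Σy)/n = 1174.3 − 1104 = 70.3
b = Sxy/Sxx = 70.3/40.54 = 1.734090
a = ȳ − b·x̄ = 24 − 1.734090·9.2 = 8.046374
ŷ(3.6) = 8.046374 + 1.734090·3.6 = 14.289097
residual = y − ŷ = 14 − 14.289097 = -0.289097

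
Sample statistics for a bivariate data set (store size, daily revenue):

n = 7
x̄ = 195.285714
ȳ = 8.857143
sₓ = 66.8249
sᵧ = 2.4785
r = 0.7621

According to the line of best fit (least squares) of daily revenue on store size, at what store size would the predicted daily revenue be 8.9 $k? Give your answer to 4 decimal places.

196.8019

b = r · sᵧ/sₓ = 0.7621 · 2.4785/66.8249 = 0.028266
a = ȳ − b·x̄ = 8.857143 − 0.028266·195.285714 = 3.337220
Set a + b·x = 8.9: x = (8.9 − 3.337220) / 0.028266 = 196.801923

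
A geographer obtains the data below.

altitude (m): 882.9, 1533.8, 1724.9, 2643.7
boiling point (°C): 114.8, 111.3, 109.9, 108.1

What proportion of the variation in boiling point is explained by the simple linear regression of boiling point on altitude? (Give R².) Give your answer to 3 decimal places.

0.914

n = 4, Σx = 6785.3, Σy = 444.1, Σxy = 747419.34, Σx² = 13096484.55, Σy² = 49330.35
Sxx = Σx² − (Σx)²/n = 13096484.55 − 11510074.0225 = 1586410.5275
Sxy = Σxy − (Σx)(Σy)/n = 747419.34 − 753337.9325 = -5918.5925
Syy = Σy² − (Σy)²/n = 49330.35 − 49306.2025 = 24.1475
R² = Sxy²/(Sxx·Syy) = (-5918.5925)²/(1586410.5275·24.1475) = 0.914427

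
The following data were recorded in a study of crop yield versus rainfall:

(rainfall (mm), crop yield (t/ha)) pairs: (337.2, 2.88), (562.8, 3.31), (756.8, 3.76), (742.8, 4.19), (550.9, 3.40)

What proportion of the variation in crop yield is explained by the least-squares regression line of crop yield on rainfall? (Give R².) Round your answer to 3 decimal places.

0.866

n = 5, Σx = 2950.5, Σy = 17.54, Σxy = 10664.964, Σx² = 1858436.57, Σy² = 62.5042
Sxx = Σx² − (Σx)²/n = 1858436.57 − 1741090.05 = 117346.52
Sxy = Σxy − (Σx)(Σy)/n = 10664.964 − 10350.354 = 314.61
Syy = Σy² − (Σy)²/n = 62.5042 − 61.53032 = 0.97388
R² = Sxy²/(Sxx·Syy) = (314.61)²/(117346.52·0.97388) = 0.866103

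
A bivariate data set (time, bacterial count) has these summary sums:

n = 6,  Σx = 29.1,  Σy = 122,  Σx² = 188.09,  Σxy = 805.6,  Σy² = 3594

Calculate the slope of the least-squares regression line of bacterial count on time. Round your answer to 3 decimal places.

Sxx = Σx² − (Σx)²/n = 188.09 − 141.135 = 46.955
Sxy = Σxy − (Σx)(Σy)/n = 805.6 − 591.7 = 213.9
b = Sxy/Sxx = 213.9/46.955 = 4.555425

4.555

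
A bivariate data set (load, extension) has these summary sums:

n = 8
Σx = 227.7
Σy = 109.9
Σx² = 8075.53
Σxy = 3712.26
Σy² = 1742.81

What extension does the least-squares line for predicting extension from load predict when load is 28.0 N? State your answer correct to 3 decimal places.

13.568

Sxx = Σx² − (Σx)²/n = 8075.53 − 6480.91125 = 1594.61875
Sxy = Σxy − (Σx)(Σy)/n = 3712.26 − 3128.02875 = 584.23125
b = Sxy/Sxx = 584.23125/1594.61875 = 0.366377
a = ȳ − b·x̄ = 13.7375 − 0.366377·28.4625 = 3.309501
ŷ(28.0) = a + b·28.0 = 3.309501 + 0.366377·28 = 13.568051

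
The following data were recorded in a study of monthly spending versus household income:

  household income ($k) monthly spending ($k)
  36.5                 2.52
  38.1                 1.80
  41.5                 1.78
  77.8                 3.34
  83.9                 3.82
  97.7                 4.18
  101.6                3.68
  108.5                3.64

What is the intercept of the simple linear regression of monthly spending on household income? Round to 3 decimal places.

1.032

n = 8, Σx = 585.6, Σy = 24.76, Σxy = 1991.994, Σx² = 49238.26
Sxx = Σx² − (Σx)²/n = 49238.26 − 42865.92 = 6372.34
Sxy = Σxy − (Σx)(Σy)/n = 1991.994 − 1812.432 = 179.562
b = Sxy/Sxx = 179.562/6372.34 = 0.028178
a = ȳ − b·x̄ = 3.095 − 0.028178·73.2 = 1.032345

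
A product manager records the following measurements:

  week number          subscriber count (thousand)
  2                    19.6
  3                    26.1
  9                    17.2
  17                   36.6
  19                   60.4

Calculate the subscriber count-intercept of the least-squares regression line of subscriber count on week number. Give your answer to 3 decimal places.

n = 5, Σx = 50, Σy = 159.9, Σxy = 2042.1, Σx² = 744
Sxx = Σx² − (Σx)²/n = 744 − 500 = 244
Sxy = Σxy − (Σx)(Σy)/n = 2042.1 − 1599 = 443.1
b = Sxy/Sxx = 443.1/244 = 1.815984
a = ȳ − b·x̄ = 31.98 − 1.815984·10 = 13.820164

13.820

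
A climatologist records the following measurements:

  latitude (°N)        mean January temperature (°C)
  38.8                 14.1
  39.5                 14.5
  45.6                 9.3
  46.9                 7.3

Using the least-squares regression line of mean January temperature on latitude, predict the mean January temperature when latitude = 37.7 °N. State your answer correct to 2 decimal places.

15.55

n = 4, Σx = 170.8, Σy = 45.2, Σxy = 1886.28, Σx² = 7344.66
Sxx = Σx² − (Σx)²/n = 7344.66 − 7293.16 = 51.5
Sxy = Σxy − (Σx)(Σy)/n = 1886.28 − 1930.04 = -43.76
b = Sxy/Sxx = -43.76/51.5 = -0.849709
a = ȳ − b·x̄ = 11.3 − (-0.849709)·42.7 = 47.582563
ŷ(37.7) = a + b·37.7 = 47.582563 + (-0.849709)·37.7 = 15.548544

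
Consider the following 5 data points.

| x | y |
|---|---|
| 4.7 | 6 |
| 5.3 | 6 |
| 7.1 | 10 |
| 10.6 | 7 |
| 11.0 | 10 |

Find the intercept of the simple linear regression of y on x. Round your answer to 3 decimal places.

n = 5, Σx = 38.7, Σy = 39, Σxy = 315.2, Σx² = 333.95
Sxx = Σx² − (Σx)²/n = 333.95 − 299.538 = 34.412
Sxy = Σxy − (Σx)(Σy)/n = 315.2 − 301.86 = 13.34
b = Sxy/Sxx = 13.34/34.412 = 0.387655
a = ȳ − b·x̄ = 7.8 − 0.387655·7.74 = 4.799547

4.800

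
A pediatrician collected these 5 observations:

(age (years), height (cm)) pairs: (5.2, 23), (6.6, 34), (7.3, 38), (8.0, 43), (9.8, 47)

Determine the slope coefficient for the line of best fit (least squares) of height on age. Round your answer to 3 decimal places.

5.229

n = 5, Σx = 36.9, Σy = 185, Σxy = 1426, Σx² = 283.93
Sxx = Σx² − (Σx)²/n = 283.93 − 272.322 = 11.608
Sxy = Σxy − (Σx)(Σy)/n = 1426 − 1365.3 = 60.7
b = Sxy/Sxx = 60.7/11.608 = 5.229152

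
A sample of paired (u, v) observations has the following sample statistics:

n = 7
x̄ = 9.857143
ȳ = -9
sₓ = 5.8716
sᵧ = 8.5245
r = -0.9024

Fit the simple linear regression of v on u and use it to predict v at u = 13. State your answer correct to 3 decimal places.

-13.118

b = r · sᵧ/sₓ = -0.9024 · 8.5245/5.8716 = -1.310121
a = ȳ − b·x̄ = -9 − (-1.310121)·9.857143 = 3.914054
ŷ(13) = a + b·13 = 3.914054 + (-1.310121)·13 = -13.117524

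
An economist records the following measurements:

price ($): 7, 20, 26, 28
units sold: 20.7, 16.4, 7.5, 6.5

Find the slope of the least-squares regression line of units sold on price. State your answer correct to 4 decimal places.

-0.6879

n = 4, Σx = 81, Σy = 51.1, Σxy = 849.9, Σx² = 1909
Sxx = Σx² − (Σx)²/n = 1909 − 1640.25 = 268.75
Sxy = Σxy − (Σx)(Σy)/n = 849.9 − 1034.775 = -184.875
b = Sxy/Sxx = -184.875/268.75 = -0.687907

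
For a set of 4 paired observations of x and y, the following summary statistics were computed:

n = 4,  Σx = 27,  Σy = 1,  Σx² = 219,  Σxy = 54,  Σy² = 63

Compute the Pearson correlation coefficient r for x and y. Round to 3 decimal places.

0.984

Sxx = Σx² − (Σx)²/n = 219 − 182.25 = 36.75
Sxy = Σxy − (Σx)(Σy)/n = 54 − 6.75 = 47.25
Syy = Σy² − (Σy)²/n = 63 − 0.25 = 62.75
r = Sxy/√(Sxx·Syy) = 47.25/√(2306.0625) = 47.25/48.021480 = 0.983935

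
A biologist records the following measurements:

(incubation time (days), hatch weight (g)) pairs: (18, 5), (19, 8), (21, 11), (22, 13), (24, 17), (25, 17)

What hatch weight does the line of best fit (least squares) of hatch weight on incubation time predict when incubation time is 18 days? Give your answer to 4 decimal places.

5.7200

n = 6, Σx = 129, Σy = 71, Σxy = 1592, Σx² = 2811
Sxx = Σx² − (Σx)²/n = 2811 − 2773.5 = 37.5
Sxy = Σxy − (Σx)(Σy)/n = 1592 − 1526.5 = 65.5
b = Sxy/Sxx = 65.5/37.5 = 1.746667
a = ȳ − b·x̄ = 11.833333 − 1.746667·21.5 = -25.72
ŷ(18) = a + b·18 = -25.72 + 1.746667·18 = 5.72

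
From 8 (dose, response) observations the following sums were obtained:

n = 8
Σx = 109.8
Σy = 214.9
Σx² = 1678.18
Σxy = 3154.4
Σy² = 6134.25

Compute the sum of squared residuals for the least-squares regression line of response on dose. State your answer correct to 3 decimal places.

116.235

Sxx = Σx² − (Σx)²/n = 1678.18 − 1507.005 = 171.175
Sxy = Σxy − (Σx)(Σy)/n = 3154.4 − 2949.5025 = 204.8975
Syy = Σy² − (Σy)²/n = 6134.25 − 5772.75125 = 361.49875
b = Sxy/Sxx = 204.8975/171.175 = 1.197006
SSE = Syy − b·Sxy = 361.49875 − 1.197006·204.8975 = 116.235216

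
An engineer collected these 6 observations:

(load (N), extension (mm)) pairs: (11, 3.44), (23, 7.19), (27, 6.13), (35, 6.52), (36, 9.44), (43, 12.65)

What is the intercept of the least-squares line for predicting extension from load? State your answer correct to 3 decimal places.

0.441

n = 6, Σx = 175, Σy = 45.37, Σxy = 1480.71, Σx² = 5749
Sxx = Σx² − (Σx)²/n = 5749 − 5104.166667 = 644.833333
Sxy = Σxy − (Σx)(Σy)/n = 1480.71 − 1323.291667 = 157.418333
b = Sxy/Sxx = 157.418333/644.833333 = 0.244123
a = ȳ − b·x̄ = 7.561667 − 0.244123·29.166667 = 0.441427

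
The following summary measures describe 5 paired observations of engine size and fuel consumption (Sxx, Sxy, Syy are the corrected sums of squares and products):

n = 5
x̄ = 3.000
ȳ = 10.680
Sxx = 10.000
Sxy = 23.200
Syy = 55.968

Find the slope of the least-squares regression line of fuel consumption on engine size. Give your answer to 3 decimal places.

2.320

b = Sxy/Sxx = 23.2/10 = 2.32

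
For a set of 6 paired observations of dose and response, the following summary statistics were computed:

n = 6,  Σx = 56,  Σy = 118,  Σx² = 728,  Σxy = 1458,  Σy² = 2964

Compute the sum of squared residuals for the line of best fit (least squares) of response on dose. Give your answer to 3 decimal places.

23.799

Sxx = Σx² − (Σx)²/n = 728 − 522.666667 = 205.333333
Sxy = Σxy − (Σx)(Σy)/n = 1458 − 1101.333333 = 356.666667
Syy = Σy² − (Σy)²/n = 2964 − 2320.666667 = 643.333333
b = Sxy/Sxx = 356.666667/205.333333 = 1.737013
SSE = Syy − b·Sxy = 643.333333 − 1.737013·356.666667 = 23.798701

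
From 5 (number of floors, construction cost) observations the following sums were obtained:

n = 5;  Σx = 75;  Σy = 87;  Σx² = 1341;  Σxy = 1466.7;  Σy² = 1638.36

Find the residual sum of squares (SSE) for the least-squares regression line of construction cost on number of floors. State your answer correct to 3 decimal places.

Sxx = Σx² − (Σx)²/n = 1341 − 1125 = 216
Sxy = Σxy − (Σx)(Σy)/n = 1466.7 − 1305 = 161.7
Syy = Σy² − (Σy)²/n = 1638.36 − 1513.8 = 124.56
b = Sxy/Sxx = 161.7/216 = 0.748611
SSE = Syy − b·Sxy = 124.56 − 0.748611·161.7 = 3.509583

3.510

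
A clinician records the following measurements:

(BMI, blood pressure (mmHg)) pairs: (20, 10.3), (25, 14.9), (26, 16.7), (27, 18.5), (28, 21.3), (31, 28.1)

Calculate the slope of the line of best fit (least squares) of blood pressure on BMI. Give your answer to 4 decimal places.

1.5950

n = 6, Σx = 157, Σy = 109.8, Σxy = 2979.7, Σx² = 4175
Sxx = Σx² − (Σx)²/n = 4175 − 4108.166667 = 66.833333
Sxy = Σxy − (Σx)(Σy)/n = 2979.7 − 2873.1 = 106.6
b = Sxy/Sxx = 106.6/66.833333 = 1.595012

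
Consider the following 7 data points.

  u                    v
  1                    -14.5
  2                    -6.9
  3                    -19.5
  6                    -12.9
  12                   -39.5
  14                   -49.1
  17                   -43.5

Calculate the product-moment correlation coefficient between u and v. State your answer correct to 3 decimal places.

n = 7, Σx = 55, Σy = -185.9, Σxy = -2065.1, Σx² = 679, Σy² = 6667.83
Sxx = Σx² − (Σx)²/n = 679 − 432.142857 = 246.857143
Sxy = Σxy − (Σx)(Σy)/n = -2065.1 − (-1460.642857) = -604.457143
Syy = Σy² − (Σy)²/n = 6667.83 − 4936.972857 = 1730.857143
r = Sxy/√(Sxx·Syy) = -604.457143/√(427274.448980) = -604.457143/653.662336 = -0.924724

-0.925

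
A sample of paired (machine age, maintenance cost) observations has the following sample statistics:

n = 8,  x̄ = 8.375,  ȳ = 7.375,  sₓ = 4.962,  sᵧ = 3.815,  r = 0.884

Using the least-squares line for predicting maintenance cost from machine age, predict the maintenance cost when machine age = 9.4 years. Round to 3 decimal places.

b = r · sᵧ/sₓ = 0.884 · 3.815/4.962 = 0.679657
a = ȳ − b·x̄ = 7.375 − 0.679657·8.375 = 1.682869
ŷ(9.4) = a + b·9.4 = 1.682869 + 0.679657·9.4 = 8.071649

8.072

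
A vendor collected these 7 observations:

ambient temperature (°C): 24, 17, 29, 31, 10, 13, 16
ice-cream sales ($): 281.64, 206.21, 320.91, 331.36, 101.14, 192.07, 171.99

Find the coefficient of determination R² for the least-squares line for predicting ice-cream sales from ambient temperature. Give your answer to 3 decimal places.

n = 7, Σx = 140, Σy = 1605.32, Σxy = 36103.63, Σx² = 3192, Σy² = 411327.076
Sxx = Σx² − (Σx)²/n = 3192 − 2800 = 392
Sxy = Σxy − (Σx)(Σy)/n = 36103.63 − 32106.4 = 3997.23
Syy = Σy² − (Σy)²/n = 411327.076 − 368150.328914 = 43176.747086
R² = Sxy²/(Sxx·Syy) = (3997.23)²/(392·43176.747086) = 0.944022

0.944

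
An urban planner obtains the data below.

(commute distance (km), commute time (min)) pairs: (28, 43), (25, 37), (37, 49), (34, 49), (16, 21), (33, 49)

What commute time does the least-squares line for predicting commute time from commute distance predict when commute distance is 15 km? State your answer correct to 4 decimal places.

n = 6, Σx = 173, Σy = 248, Σxy = 7561, Σx² = 5279
Sxx = Σx² − (Σx)²/n = 5279 − 4988.166667 = 290.833333
Sxy = Σxy − (Σx)(Σy)/n = 7561 − 7150.666667 = 410.333333
b = Sxy/Sxx = 410.333333/290.833333 = 1.410888
a = ȳ − b·x̄ = 41.333333 − 1.410888·28.833333 = 0.652722
ŷ(15) = a + b·15 = 0.652722 + 1.410888·15 = 21.816046

21.8160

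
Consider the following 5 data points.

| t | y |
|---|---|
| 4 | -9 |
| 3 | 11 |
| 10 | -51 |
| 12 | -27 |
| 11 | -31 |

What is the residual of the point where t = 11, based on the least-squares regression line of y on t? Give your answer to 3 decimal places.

n = 5, Σx = 40, Σy = -107, Σxy = -1178, Σx² = 390
Sxx = Σx² − (Σx)²/n = 390 − 320 = 70
Sxy = Σxy − (Σx)(Σy)/n = -1178 − (-856) = -322
b = Sxy/Sxx = -322/70 = -4.6
a = ȳ − b·x̄ = -21.4 − (-4.6)·8 = 15.4
ŷ(11) = 15.4 + (-4.6)·11 = -35.2
residual = y − ŷ = -31 − (-35.2) = 4.2

4.200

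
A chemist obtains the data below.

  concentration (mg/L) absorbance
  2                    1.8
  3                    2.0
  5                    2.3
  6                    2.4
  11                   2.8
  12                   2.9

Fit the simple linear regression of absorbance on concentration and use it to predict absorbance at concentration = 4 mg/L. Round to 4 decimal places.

2.1094

n = 6, Σx = 39, Σy = 14.2, Σxy = 101.1, Σx² = 339
Sxx = Σx² − (Σx)²/n = 339 − 253.5 = 85.5
Sxy = Σxy − (Σx)(Σy)/n = 101.1 − 92.3 = 8.8
b = Sxy/Sxx = 8.8/85.5 = 0.102924
a = ȳ − b·x̄ = 2.366667 − 0.102924·6.5 = 1.697661
ŷ(4) = a + b·4 = 1.697661 + 0.102924·4 = 2.109357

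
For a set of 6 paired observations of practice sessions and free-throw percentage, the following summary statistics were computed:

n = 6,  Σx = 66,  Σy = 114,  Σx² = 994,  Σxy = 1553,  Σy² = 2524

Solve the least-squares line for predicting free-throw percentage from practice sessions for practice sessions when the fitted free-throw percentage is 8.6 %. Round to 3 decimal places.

Sxx = Σx² − (Σx)²/n = 994 − 726 = 268
Sxy = Σxy − (Σx)(Σy)/n = 1553 − 1254 = 299
b = Sxy/Sxx = 299/268 = 1.115672
a = ȳ − b·x̄ = 19 − 1.115672·11 = 6.727612
Set a + b·x = 8.6: x = (8.6 − 6.727612) / 1.115672 = 1.678261

1.678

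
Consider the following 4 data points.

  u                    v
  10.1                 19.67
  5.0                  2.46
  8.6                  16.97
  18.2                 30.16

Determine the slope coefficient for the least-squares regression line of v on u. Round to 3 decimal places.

1.933

n = 4, Σx = 41.9, Σy = 69.26, Σxy = 905.821, Σx² = 532.21
Sxx = Σx² − (Σx)²/n = 532.21 − 438.9025 = 93.3075
Sxy = Σxy − (Σx)(Σy)/n = 905.821 − 725.4985 = 180.3225
b = Sxy/Sxx = 180.3225/93.3075 = 1.932562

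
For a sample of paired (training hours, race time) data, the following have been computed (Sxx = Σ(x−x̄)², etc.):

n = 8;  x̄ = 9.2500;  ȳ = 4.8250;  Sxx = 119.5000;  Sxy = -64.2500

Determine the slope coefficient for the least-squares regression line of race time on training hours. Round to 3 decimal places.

-0.538

b = Sxy/Sxx = -64.25/119.5 = -0.537657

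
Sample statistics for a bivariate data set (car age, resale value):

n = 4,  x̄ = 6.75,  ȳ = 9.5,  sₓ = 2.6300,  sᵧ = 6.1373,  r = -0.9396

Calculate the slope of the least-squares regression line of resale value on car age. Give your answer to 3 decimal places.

b = r · sᵧ/sₓ = -0.9396 · 6.1373/2.63 = -2.192626

-2.193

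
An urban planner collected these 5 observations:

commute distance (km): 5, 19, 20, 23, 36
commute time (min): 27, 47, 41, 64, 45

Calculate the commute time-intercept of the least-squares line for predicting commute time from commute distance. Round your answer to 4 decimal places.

n = 5, Σx = 103, Σy = 224, Σxy = 4940, Σx² = 2611
Sxx = Σx² − (Σx)²/n = 2611 − 2121.8 = 489.2
Sxy = Σxy − (Σx)(Σy)/n = 4940 − 4614.4 = 325.6
b = Sxy/Sxx = 325.6/489.2 = 0.665576
a = ȳ − b·x̄ = 44.8 − 0.665576·20.6 = 31.089125

31.0891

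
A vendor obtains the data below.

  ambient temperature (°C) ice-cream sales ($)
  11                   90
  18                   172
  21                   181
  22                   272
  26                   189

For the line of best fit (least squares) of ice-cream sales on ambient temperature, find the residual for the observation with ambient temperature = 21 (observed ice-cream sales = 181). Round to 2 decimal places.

n = 5, Σx = 98, Σy = 904, Σxy = 18785, Σx² = 2046
Sxx = Σx² − (Σx)²/n = 2046 − 1920.8 = 125.2
Sxy = Σxy − (Σx)(Σy)/n = 18785 − 17718.4 = 1066.6
b = Sxy/Sxx = 1066.6/125.2 = 8.519169
a = ȳ − b·x̄ = 180.8 − 8.519169·19.6 = 13.824281
ŷ(21) = 13.824281 + 8.519169·21 = 192.726837
residual = y − ŷ = 181 − 192.726837 = -11.726837

-11.73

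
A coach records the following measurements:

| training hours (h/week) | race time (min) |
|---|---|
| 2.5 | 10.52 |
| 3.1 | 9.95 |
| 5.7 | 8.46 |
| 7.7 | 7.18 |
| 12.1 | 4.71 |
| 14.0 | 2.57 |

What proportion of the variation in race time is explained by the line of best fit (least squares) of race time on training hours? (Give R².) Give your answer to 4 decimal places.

n = 6, Σx = 45.1, Σy = 43.39, Σxy = 253.624, Σx² = 450.05, Σy² = 361.5859
Sxx = Σx² − (Σx)²/n = 450.05 − 339.001667 = 111.048333
Sxy = Σxy − (Σx)(Σy)/n = 253.624 − 326.148167 = -72.524167
Syy = Σy² − (Σy)²/n = 361.5859 − 313.782017 = 47.803883
R² = Sxy²/(Sxx·Syy) = (-72.524167)²/(111.048333·47.803883) = 0.990810

0.9908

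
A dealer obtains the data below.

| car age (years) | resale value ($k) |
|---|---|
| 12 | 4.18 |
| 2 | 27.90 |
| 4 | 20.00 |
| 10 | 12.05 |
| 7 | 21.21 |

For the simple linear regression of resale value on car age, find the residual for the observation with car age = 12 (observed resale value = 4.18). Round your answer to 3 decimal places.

-2.414

n = 5, Σx = 35, Σy = 85.34, Σxy = 454.93, Σx² = 313
Sxx = Σx² − (Σx)²/n = 313 − 245 = 68
Sxy = Σxy − (Σx)(Σy)/n = 454.93 − 597.38 = -142.45
b = Sxy/Sxx = -142.45/68 = -2.094853
a = ȳ − b·x̄ = 17.068 − (-2.094853)·7 = 31.731971
ŷ(12) = 31.731971 + (-2.094853)·12 = 6.593735
residual = y − ŷ = 4.18 − 6.593735 = -2.413735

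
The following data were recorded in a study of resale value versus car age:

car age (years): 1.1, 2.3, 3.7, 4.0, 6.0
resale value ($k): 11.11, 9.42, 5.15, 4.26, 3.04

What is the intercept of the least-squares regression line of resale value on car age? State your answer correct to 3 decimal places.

n = 5, Σx = 17.1, Σy = 32.98, Σxy = 88.222, Σx² = 72.19
Sxx = Σx² − (Σx)²/n = 72.19 − 58.482 = 13.708
Sxy = Σxy − (Σx)(Σy)/n = 88.222 − 112.7916 = -24.5696
b = Sxy/Sxx = -24.5696/13.708 = -1.792355
a = ȳ − b·x̄ = 6.596 − (-1.792355)·3.42 = 12.725854

12.726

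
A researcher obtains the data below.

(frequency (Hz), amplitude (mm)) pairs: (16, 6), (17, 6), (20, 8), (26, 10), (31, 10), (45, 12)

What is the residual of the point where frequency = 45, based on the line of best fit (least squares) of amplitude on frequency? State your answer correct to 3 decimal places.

-0.630

n = 6, Σx = 155, Σy = 52, Σxy = 1468, Σx² = 4607
Sxx = Σx² − (Σx)²/n = 4607 − 4004.166667 = 602.833333
Sxy = Σxy − (Σx)(Σy)/n = 1468 − 1343.333333 = 124.666667
b = Sxy/Sxx = 124.666667/602.833333 = 0.206801
a = ȳ − b·x̄ = 8.666667 − 0.206801·25.833333 = 3.324302
ŷ(45) = 3.324302 + 0.206801·45 = 12.630357
residual = y − ŷ = 12 − 12.630357 = -0.630357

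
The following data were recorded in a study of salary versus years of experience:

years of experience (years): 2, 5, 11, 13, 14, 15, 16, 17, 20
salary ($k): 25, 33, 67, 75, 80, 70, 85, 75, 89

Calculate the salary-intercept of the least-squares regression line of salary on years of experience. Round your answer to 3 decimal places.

19.808

n = 9, Σx = 113, Σy = 599, Σxy = 8512, Σx² = 1685
Sxx = Σx² − (Σx)²/n = 1685 − 1418.777778 = 266.222222
Sxy = Σxy − (Σx)(Σy)/n = 8512 − 7520.777778 = 991.222222
b = Sxy/Sxx = 991.222222/266.222222 = 3.723289
a = ȳ − b·x̄ = 66.555556 − 3.723289·12.555556 = 19.807596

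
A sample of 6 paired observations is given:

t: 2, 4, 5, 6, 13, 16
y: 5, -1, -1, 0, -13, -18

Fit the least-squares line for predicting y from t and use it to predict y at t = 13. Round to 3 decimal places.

-13.061

n = 6, Σx = 46, Σy = -28, Σxy = -456, Σx² = 506
Sxx = Σx² − (Σx)²/n = 506 − 352.666667 = 153.333333
Sxy = Σxy − (Σx)(Σy)/n = -456 − (-214.666667) = -241.333333
b = Sxy/Sxx = -241.333333/153.333333 = -1.573913
a = ȳ − b·x̄ = -4.666667 − (-1.573913)·7.666667 = 7.4
ŷ(13) = a + b·13 = 7.4 + (-1.573913)·13 = -13.060870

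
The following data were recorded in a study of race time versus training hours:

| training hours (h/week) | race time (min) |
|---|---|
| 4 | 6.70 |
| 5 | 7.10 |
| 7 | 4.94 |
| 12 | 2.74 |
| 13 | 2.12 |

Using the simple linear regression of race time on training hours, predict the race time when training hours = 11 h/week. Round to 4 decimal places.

n = 5, Σx = 41, Σy = 23.6, Σxy = 157.32, Σx² = 403
Sxx = Σx² − (Σx)²/n = 403 − 336.2 = 66.8
Sxy = Σxy − (Σx)(Σy)/n = 157.32 − 193.52 = -36.2
b = Sxy/Sxx = -36.2/66.8 = -0.541916
a = ȳ − b·x̄ = 4.72 − (-0.541916)·8.2 = 9.163713
ŷ(11) = a + b·11 = 9.163713 + (-0.541916)·11 = 3.202635

3.2026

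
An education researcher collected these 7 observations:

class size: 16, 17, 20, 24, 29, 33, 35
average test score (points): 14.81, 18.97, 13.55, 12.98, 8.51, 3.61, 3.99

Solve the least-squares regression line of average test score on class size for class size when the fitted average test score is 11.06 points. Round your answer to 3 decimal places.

n = 7, Σx = 174, Σy = 76.42, Σxy = 1647.54, Σx² = 4676
Sxx = Σx² − (Σx)²/n = 4676 − 4325.142857 = 350.857143
Sxy = Σxy − (Σx)(Σy)/n = 1647.54 − 1899.582857 = -252.042857
b = Sxy/Sxx = -252.042857/350.857143 = -0.718363
a = ȳ − b·x̄ = 10.917143 − (-0.718363)·24.857143 = 28.773599
Set a + b·x = 11.06: x = (11.06 − 28.773599) / (-0.718363) = 24.658278

24.658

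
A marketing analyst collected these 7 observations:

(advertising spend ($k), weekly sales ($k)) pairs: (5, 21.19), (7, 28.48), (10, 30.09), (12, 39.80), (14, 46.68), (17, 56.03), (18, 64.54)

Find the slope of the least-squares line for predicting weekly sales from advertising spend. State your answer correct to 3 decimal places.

n = 7, Σx = 83, Σy = 286.81, Σxy = 3851.56, Σx² = 1127
Sxx = Σx² − (Σx)²/n = 1127 − 984.142857 = 142.857143
Sxy = Σxy − (Σx)(Σy)/n = 3851.56 − 3400.747143 = 450.812857
b = Sxy/Sxx = 450.812857/142.857143 = 3.15569

3.156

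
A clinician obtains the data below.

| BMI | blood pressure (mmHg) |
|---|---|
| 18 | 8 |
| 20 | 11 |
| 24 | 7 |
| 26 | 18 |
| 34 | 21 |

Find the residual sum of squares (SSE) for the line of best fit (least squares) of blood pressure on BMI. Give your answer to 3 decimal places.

n = 5, Σx = 122, Σy = 65, Σxy = 1714, Σx² = 3132, Σy² = 999
Sxx = Σx² − (Σx)²/n = 3132 − 2976.8 = 155.2
Sxy = Σxy − (Σx)(Σy)/n = 1714 − 1586 = 128
Syy = Σy² − (Σy)²/n = 999 − 845 = 154
b = Sxy/Sxx = 128/155.2 = 0.824742
SSE = Syy − b·Sxy = 154 − 0.824742·128 = 48.432990

48.433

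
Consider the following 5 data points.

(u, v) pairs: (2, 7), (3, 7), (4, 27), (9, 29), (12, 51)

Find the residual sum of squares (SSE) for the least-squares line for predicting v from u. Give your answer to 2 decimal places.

n = 5, Σx = 30, Σy = 121, Σxy = 1016, Σx² = 254, Σy² = 4269
Sxx = Σx² − (Σx)²/n = 254 − 180 = 74
Sxy = Σxy − (Σx)(Σy)/n = 1016 − 726 = 290
Syy = Σy² − (Σy)²/n = 4269 − 2928.2 = 1340.8
b = Sxy/Sxx = 290/74 = 3.918919
SSE = Syy − b·Sxy = 1340.8 − 3.918919·290 = 204.313514

204.31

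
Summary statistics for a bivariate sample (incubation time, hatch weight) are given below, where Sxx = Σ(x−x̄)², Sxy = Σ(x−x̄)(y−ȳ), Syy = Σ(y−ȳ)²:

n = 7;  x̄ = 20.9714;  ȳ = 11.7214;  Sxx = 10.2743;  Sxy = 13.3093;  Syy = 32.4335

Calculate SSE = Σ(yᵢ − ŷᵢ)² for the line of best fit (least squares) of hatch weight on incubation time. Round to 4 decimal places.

b = Sxy/Sxx = 13.3093/10.2743 = 1.295397
SSE = Syy − b·Sxy = 32.4335 − 1.295397·13.3093 = 15.192669

15.1927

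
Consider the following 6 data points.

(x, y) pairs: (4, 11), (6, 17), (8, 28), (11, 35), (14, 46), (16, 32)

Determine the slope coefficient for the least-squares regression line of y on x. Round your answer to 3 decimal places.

n = 6, Σx = 59, Σy = 169, Σxy = 1911, Σx² = 689
Sxx = Σx² − (Σx)²/n = 689 − 580.166667 = 108.833333
Sxy = Σxy − (Σx)(Σy)/n = 1911 − 1661.833333 = 249.166667
b = Sxy/Sxx = 249.166667/108.833333 = 2.289433

2.289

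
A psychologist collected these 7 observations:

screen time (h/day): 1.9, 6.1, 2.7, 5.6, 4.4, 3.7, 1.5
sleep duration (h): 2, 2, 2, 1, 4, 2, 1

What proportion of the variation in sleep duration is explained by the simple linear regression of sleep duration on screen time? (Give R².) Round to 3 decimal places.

n = 7, Σx = 25.9, Σy = 14, Σxy = 53.5, Σx² = 114.77, Σy² = 34
Sxx = Σx² − (Σx)²/n = 114.77 − 95.83 = 18.94
Sxy = Σxy − (Σx)(Σy)/n = 53.5 − 51.8 = 1.7
Syy = Σy² − (Σy)²/n = 34 − 28 = 6
R² = Sxy²/(Sxx·Syy) = (1.7)²/(18.94·6) = 0.025431

0.025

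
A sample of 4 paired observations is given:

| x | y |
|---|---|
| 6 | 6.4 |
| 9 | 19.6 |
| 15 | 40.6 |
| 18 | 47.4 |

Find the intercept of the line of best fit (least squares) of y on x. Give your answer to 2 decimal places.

n = 4, Σx = 48, Σy = 114, Σxy = 1677, Σx² = 666
Sxx = Σx² − (Σx)²/n = 666 − 576 = 90
Sxy = Σxy − (Σx)(Σy)/n = 1677 − 1368 = 309
b = Sxy/Sxx = 309/90 = 3.433333
a = ȳ − b·x̄ = 28.5 − 3.433333·12 = -12.7

-12.70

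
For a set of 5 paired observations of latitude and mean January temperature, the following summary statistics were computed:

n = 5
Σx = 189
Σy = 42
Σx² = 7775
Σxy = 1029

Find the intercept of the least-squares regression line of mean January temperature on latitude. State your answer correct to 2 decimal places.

Sxx = Σx² − (Σx)²/n = 7775 − 7144.2 = 630.8
Sxy = Σxy − (Σx)(Σy)/n = 1029 − 1587.6 = -558.6
b = Sxy/Sxx = -558.6/630.8 = -0.885542
a = ȳ − b·x̄ = 8.4 − (-0.885542)·37.8 = 41.873494

41.87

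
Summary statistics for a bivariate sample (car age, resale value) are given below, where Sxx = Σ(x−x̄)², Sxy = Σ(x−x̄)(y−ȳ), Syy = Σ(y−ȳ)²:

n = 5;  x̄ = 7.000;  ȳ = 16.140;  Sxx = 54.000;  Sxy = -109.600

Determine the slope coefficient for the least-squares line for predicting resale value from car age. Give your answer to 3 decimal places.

-2.030

b = Sxy/Sxx = -109.6/54 = -2.029630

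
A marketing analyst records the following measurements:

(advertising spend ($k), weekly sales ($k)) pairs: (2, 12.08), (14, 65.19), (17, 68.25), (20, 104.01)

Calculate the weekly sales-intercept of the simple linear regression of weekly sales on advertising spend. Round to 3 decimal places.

0.585

n = 4, Σx = 53, Σy = 249.53, Σxy = 4177.27, Σx² = 889
Sxx = Σx² − (Σx)²/n = 889 − 702.25 = 186.75
Sxy = Σxy − (Σx)(Σy)/n = 4177.27 − 3306.2725 = 870.9975
b = Sxy/Sxx = 870.9975/186.75 = 4.663976
a = ȳ − b·x̄ = 62.3825 − 4.663976·13.25 = 0.584819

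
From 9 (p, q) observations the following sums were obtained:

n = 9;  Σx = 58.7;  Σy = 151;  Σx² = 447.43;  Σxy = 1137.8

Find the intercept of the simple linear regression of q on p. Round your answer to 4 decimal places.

1.3302

Sxx = Σx² − (Σx)²/n = 447.43 − 382.854444 = 64.575556
Sxy = Σxy − (Σx)(Σy)/n = 1137.8 − 984.855556 = 152.944444
b = Sxy/Sxx = 152.944444/64.575556 = 2.368457
a = ȳ − b·x̄ = 16.777778 − 2.368457·6.522222 = 1.330173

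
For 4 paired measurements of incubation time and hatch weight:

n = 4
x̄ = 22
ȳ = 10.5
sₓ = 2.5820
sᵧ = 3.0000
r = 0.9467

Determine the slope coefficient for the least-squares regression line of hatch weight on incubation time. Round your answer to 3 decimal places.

1.100

b = r · sᵧ/sₓ = 0.9467 · 3/2.582 = 1.099961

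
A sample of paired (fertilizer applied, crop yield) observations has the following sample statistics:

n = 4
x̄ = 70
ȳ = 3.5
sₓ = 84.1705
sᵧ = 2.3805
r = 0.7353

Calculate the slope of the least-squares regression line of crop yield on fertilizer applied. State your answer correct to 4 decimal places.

0.0208

b = r · sᵧ/sₓ = 0.7353 · 2.3805/84.1705 = 0.020796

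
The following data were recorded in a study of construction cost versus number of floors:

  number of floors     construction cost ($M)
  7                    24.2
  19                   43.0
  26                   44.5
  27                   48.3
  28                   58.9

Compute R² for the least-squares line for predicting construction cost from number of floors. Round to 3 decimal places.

n = 5, Σx = 107, Σy = 218.9, Σxy = 5096.7, Σx² = 2599, Σy² = 10216.99
Sxx = Σx² − (Σx)²/n = 2599 − 2289.8 = 309.2
Sxy = Σxy − (Σx)(Σy)/n = 5096.7 − 4684.46 = 412.24
Syy = Σy² − (Σy)²/n = 10216.99 − 9583.442 = 633.548
R² = Sxy²/(Sxx·Syy) = (412.24)²/(309.2·633.548) = 0.867524

0.868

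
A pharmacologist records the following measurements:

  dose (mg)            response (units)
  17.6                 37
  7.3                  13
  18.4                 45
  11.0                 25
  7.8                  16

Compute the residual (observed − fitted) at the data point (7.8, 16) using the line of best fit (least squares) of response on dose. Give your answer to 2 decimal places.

0.53

n = 5, Σx = 62.1, Σy = 136, Σxy = 1973.9, Σx² = 883.45
Sxx = Σx² − (Σx)²/n = 883.45 − 771.282 = 112.168
Sxy = Σxy − (Σx)(Σy)/n = 1973.9 − 1689.12 = 284.78
b = Sxy/Sxx = 284.78/112.168 = 2.538870
a = ȳ − b·x̄ = 27.2 − 2.538870·12.42 = -4.332769
ŷ(7.8) = -4.332769 + 2.538870·7.8 = 15.470419
residual = y − ŷ = 16 − 15.470419 = 0.529581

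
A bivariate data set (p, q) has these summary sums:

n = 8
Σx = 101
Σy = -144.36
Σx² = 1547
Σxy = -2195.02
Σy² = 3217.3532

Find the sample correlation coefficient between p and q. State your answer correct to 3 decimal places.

-0.913

Sxx = Σx² − (Σx)²/n = 1547 − 1275.125 = 271.875
Sxy = Σxy − (Σx)(Σy)/n = -2195.02 − (-1822.545) = -372.475
Syy = Σy² − (Σy)²/n = 3217.3532 − 2604.9762 = 612.377
r = Sxy/√(Sxx·Syy) = -372.475/√(166489.996875) = -372.475/408.031858 = -0.912858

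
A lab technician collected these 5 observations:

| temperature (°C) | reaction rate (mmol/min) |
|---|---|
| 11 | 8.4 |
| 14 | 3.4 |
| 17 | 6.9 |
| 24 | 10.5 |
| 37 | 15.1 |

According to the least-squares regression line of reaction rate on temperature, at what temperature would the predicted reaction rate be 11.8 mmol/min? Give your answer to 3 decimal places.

n = 5, Σx = 103, Σy = 44.3, Σxy = 1068, Σx² = 2551
Sxx = Σx² − (Σx)²/n = 2551 − 2121.8 = 429.2
Sxy = Σxy − (Σx)(Σy)/n = 1068 − 912.58 = 155.42
b = Sxy/Sxx = 155.42/429.2 = 0.362116
a = ȳ − b·x̄ = 8.86 − 0.362116·20.6 = 1.400419
Set a + b·x = 11.8: x = (11.8 − 1.400419) / 0.362116 = 28.718955

28.719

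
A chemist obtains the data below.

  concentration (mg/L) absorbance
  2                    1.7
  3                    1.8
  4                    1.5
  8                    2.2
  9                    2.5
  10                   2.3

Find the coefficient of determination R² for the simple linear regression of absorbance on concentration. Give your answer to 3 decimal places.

n = 6, Σx = 36, Σy = 12, Σxy = 77.9, Σx² = 274, Σy² = 24.76
Sxx = Σx² − (Σx)²/n = 274 − 216 = 58
Sxy = Σxy − (Σx)(Σy)/n = 77.9 − 72 = 5.9
Syy = Σy² − (Σy)²/n = 24.76 − 24 = 0.76
R² = Sxy²/(Sxx·Syy) = (5.9)²/(58·0.76) = 0.789701

0.790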